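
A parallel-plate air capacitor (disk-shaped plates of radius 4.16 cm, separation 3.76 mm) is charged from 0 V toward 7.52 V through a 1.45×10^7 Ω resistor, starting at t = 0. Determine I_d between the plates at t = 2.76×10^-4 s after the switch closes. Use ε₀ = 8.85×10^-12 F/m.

C = ε₀A/d = (8.85×10^-12)(5.437×10^-3)/(3.76×10^-3) = 1.280×10^-11 F and τ = RC = 1.856×10^-4 s. I_d in the gap equals the RC charging current.
I_d(t) = (V₀/R) e^(−t/τ) = 5.186×10^-7 · e^(−1.487) = 1.17×10^-7 A.

1.17×10^-7 A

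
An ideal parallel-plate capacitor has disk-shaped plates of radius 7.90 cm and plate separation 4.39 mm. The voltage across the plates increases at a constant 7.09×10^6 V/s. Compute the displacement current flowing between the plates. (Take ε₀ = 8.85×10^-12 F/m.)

2.80×10^-4 A

E = V/d so dE/dt = (dV/dt)/d = 1.615×10^9 V/(m·s), and I_d = ε₀ A dE/dt = (8.85×10^-12)(0.01961)(1.615×10^9) = 2.80×10^-4 A.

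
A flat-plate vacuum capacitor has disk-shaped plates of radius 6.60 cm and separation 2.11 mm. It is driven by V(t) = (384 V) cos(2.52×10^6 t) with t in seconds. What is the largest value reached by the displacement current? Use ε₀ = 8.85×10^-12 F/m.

0.0555 A

The displacement current equals the conduction current C dV/dt, which peaks at C V₀ ω.
With C = ε₀A/d = (8.85×10^-12)(0.01368)/(2.11×10^-3) = 5.738×10^-11 F and ω = 2.52×10^6 rad/s, I_d,max = (5.738×10^-11)(384)(2.52×10^6) = 0.0555 A.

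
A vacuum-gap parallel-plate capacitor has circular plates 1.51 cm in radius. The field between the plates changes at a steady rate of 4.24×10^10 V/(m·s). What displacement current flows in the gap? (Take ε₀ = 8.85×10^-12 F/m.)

With a uniform field, Φ_E = EA, so I_d = ε₀ A dE/dt = 2.69×10^-4 A.

2.69×10^-4 A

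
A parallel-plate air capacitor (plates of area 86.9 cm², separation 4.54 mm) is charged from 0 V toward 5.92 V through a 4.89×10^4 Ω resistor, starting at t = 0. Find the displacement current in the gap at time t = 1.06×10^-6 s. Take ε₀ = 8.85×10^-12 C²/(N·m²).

3.37×10^-5 A

With C = ε₀A/d = (8.85×10^-12)(8.69×10^-3)/(4.54×10^-3) = 1.694×10^-11 F, the time constant is τ = RC = 8.284×10^-7 s, so t/τ = 1.280 and e^(−t/τ) = 0.2780.
I_d = I_cond = (V₀/R) e^(−t/τ) = (1.211×10^-4)(0.2780) = 3.37×10^-5 A.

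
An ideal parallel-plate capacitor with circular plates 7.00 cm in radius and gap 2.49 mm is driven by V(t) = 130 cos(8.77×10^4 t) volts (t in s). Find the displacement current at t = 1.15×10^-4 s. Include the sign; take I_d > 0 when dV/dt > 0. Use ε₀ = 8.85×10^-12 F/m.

3.83×10^-4 A

dV/dt = (130)(8.77×10^4)·−sin(10.0855) = 6.997×10^6 V/s.
I_d = C dV/dt with C = ε₀A/d = (8.85×10^-12)(0.01539)/(2.49×10^-3) = 5.470×10^-11 F, so I_d = (5.470×10^-11)(6.997×10^6) = 3.83×10^-4 A.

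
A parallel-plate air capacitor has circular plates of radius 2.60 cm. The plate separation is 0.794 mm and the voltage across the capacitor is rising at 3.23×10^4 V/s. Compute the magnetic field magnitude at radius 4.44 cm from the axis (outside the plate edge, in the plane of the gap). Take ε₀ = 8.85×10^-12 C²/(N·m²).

dE/dt = (dV/dt)/d = 4.068×10^7 V/(m·s); I_d = ε₀(πR²)(dE/dt) = (8.85×10^-12)(2.124×10^-3)(4.068×10^7) = 7.647×10^-7 A.
Outside the plates the loop encloses all of I_d, so B·2πr = μ₀ I_d and B = 3.44×10^-12 T.

3.44×10^-12 T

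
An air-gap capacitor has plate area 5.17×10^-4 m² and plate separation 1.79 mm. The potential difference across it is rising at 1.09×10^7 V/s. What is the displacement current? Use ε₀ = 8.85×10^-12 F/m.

2.79×10^-5 A

The field between the plates is E = V/d, so dE/dt = (1.09×10^7)/(1.79×10^-3 m) = 6.089×10^9 V/(m·s).
I_d = ε₀ A (dE/dt) = (8.85×10^-12)(5.17×10^-4)(6.089×10^9) = 2.79×10^-5 A.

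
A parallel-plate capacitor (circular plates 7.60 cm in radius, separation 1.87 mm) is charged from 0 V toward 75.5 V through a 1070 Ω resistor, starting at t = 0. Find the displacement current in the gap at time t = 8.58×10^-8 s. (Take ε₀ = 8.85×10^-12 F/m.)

0.0277 A

C = ε₀A/d = (8.85×10^-12)(0.01815)/(1.87×10^-3) = 8.590×10^-11 F and τ = RC = 9.191×10^-8 s. I_d in the gap equals the RC charging current.
I_d(t) = (V₀/R) e^(−t/τ) = 0.07056 · e^(−0.9335) = 0.0277 A.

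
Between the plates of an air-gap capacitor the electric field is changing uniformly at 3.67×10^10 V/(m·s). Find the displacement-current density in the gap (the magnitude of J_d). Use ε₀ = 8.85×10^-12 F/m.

J_d = ε₀ ∂E/∂t, so J_d = 0.325 A/m².

0.325 A/m²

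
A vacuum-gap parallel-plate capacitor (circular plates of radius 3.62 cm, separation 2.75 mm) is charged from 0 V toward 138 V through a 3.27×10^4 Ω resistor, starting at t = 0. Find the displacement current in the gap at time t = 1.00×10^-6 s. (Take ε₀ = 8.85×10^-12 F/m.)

4.20×10^-4 A

C = ε₀A/d = (8.85×10^-12)(4.117×10^-3)/(2.75×10^-3) = 1.325×10^-11 F and τ = RC = 4.333×10^-7 s. I_d in the gap equals the RC charging current.
I_d(t) = (V₀/R) e^(−t/τ) = 4.220×10^-3 · e^(−2.308) = 4.20×10^-4 A.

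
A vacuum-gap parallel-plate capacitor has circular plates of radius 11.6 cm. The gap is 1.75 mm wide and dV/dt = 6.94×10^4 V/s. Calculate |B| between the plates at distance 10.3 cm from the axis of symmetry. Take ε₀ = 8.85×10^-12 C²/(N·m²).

2.27×10^-11 T

dE/dt = (dV/dt)/d = 3.966×10^7 V/(m·s); I_d = ε₀(πR²)(dE/dt) = (8.85×10^-12)(0.04227)(3.966×10^7) = 1.484×10^-5 A.
∮B·dl = μ₀ I_d,enc with I_d,enc = I_d r²/R² = 1.170×10^-5 A; so B = μ₀ I_d,enc/(2πr) = 2.27×10^-11 T.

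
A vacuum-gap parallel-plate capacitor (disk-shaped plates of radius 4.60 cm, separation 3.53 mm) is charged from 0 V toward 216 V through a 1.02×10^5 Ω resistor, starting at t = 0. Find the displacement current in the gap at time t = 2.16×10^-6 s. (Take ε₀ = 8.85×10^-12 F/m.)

5.94×10^-4 A

With C = ε₀A/d = (8.85×10^-12)(6.648×10^-3)/(3.53×10^-3) = 1.667×10^-11 F, the time constant is τ = RC = 1.700×10^-6 s, so t/τ = 1.271 and e^(−t/τ) = 0.2806.
I_d = I_cond = (V₀/R) e^(−t/τ) = (2.118×10^-3)(0.2806) = 5.94×10^-4 A.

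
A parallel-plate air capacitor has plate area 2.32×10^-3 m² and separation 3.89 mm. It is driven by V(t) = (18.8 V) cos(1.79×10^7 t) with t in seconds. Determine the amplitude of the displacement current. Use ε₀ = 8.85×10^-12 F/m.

1.78×10^-3 A

The displacement current equals the conduction current C dV/dt, which peaks at C V₀ ω.
With C = ε₀A/d = (8.85×10^-12)(2.32×10^-3)/(3.89×10^-3) = 5.278×10^-12 F and ω = 1.79×10^7 rad/s, I_d,max = (5.278×10^-12)(18.8)(1.79×10^7) = 1.78×10^-3 A.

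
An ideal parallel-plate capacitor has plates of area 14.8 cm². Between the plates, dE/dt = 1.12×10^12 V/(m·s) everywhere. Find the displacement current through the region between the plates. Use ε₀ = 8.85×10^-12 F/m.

With a uniform field, Φ_E = EA, so I_d = ε₀ A dE/dt = 0.0147 A.

0.0147 A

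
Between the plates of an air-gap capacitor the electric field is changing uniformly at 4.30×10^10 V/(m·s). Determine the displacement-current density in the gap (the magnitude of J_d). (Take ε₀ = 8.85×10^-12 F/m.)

J_d = ε₀ ∂E/∂t, so J_d = 0.381 A/m².

0.381 A/m²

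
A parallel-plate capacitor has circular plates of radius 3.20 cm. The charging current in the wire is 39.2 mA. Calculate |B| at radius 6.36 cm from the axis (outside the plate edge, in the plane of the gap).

No conduction current crosses the gap, so I_d there equals the 0.0392 A in the leads.
Outside the plates the loop encloses all of I_d, so B·2πr = μ₀ I_d and B = 1.23×10^-7 T.

1.23×10^-7 T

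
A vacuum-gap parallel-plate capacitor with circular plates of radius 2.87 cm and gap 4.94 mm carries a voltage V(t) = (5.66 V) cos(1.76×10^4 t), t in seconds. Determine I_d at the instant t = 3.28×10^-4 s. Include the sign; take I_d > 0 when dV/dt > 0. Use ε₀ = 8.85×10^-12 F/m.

2.26×10^-7 A

C = ε₀A/d = (8.85×10^-12)(2.588×10^-3)/(4.94×10^-3) = 4.636×10^-12 F. dV/dt = V₀ω·−sin(ωt); at ωt = 5.7728 rad this factor is 0.4885.
I_d = C dV/dt = (4.636×10^-12)(5.66)(1.76×10^4)(0.4885) = 2.26×10^-7 A.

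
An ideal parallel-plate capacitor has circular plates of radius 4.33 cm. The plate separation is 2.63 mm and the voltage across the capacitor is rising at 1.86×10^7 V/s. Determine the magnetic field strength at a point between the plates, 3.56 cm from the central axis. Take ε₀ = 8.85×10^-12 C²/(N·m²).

With E = V/d, dE/dt = 7.072×10^9 V/(m·s) and πR² = 5.890×10^-3 m², giving I_d = ε₀ πR² dE/dt = 3.686×10^-4 A.
For r < R the Ampère–Maxwell law gives B(2πr) = μ₀ I_d (r²/R²), so B = μ₀ I_d r/(2πR²) = (4π×10^-7)(3.686×10^-4)(0.0356)/(2π·0.0433²) = 1.40×10^-9 T.

1.40×10^-9 T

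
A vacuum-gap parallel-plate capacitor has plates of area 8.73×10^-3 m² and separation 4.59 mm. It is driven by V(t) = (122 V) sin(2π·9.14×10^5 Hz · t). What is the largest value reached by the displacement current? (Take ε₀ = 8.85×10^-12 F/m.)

C = ε₀A/d = (8.85×10^-12)(8.73×10^-3)/(4.59×10^-3) = 1.683×10^-11 F; ω = 2πf = 5.743×10^6 rad/s.
I_d = C dV/dt, so |I_d|_max = C V₀ ω = (1.683×10^-11)(122)(5.743×10^6) = 0.0118 A.

0.0118 A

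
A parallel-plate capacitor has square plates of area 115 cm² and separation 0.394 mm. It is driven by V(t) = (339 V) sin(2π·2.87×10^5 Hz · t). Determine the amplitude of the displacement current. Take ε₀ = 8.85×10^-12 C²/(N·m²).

The displacement current equals the conduction current C dV/dt, which peaks at C V₀ ω.
With C = ε₀A/d = (8.85×10^-12)(0.0115)/(3.94×10^-4) = 2.583×10^-10 F and ω = 2πf = 1.803×10^6 rad/s, I_d,max = (2.583×10^-10)(339)(1.803×10^6) = 0.158 A.

0.158 A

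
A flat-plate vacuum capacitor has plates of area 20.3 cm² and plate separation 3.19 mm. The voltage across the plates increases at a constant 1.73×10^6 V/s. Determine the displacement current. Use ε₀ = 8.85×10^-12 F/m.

C = ε₀A/d = (8.85×10^-12)(2.03×10^-3)/(3.19×10^-3) = 5.632×10^-12 F.
I_d = C dV/dt = (5.632×10^-12)(1.73×10^6) = 9.74×10^-6 A.

9.74×10^-6 A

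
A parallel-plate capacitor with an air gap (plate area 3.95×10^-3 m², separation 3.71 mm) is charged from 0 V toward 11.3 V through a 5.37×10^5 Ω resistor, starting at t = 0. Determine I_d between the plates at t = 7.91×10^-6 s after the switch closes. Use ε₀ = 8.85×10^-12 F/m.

4.41×10^-6 A

C = ε₀A/d = (8.85×10^-12)(3.95×10^-3)/(3.71×10^-3) = 9.423×10^-12 F and τ = RC = 5.060×10^-6 s. I_d in the gap equals the RC charging current.
I_d(t) = (V₀/R) e^(−t/τ) = 2.104×10^-5 · e^(−1.563) = 4.41×10^-6 A.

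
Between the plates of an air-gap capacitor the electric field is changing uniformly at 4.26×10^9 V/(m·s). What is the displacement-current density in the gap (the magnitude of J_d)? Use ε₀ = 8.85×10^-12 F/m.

J_d = ε₀ ∂E/∂t, so J_d = 0.0377 A/m².

0.0377 A/m²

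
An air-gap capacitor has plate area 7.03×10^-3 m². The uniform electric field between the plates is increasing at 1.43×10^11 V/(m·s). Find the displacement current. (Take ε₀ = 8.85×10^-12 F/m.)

8.90×10^-3 A

I_d = ε₀ A (dE/dt) = (8.85×10^-12)(7.03×10^-3 m²)(1.43×10^11) = 8.90×10^-3 A.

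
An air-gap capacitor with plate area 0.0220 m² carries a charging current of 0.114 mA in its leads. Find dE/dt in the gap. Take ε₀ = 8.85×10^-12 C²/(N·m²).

By continuity, I_d in the gap equals the 0.114 mA flowing in the wire.
Since I_d = ε₀ A dE/dt, dE/dt = I_d/(ε₀A) = (1.14×10^-4)/((8.85×10^-12)(0.0220)) = 5.86×10^8 V/(m·s).

5.86×10^8 V/(m·s)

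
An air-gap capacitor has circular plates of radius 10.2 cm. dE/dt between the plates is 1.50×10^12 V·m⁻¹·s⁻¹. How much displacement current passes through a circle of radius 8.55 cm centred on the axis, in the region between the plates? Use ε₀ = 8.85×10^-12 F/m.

0.305 A

I_d = ε₀ dΦ_E/dt = ε₀ πR² (dE/dt) = (8.85×10^-12)(0.03269)(1.50×10^12) = 0.4340 A through the full plate area.
Through an area πr² the displacement current is I_d·(πr²/πR²) = I_d (r/R)² = 0.305 A.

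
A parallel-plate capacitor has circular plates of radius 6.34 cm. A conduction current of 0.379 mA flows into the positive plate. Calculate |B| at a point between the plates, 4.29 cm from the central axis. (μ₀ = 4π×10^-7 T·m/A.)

8.09×10^-10 T

No conduction current crosses the gap, so I_d there equals the 3.79×10^-4 A in the leads.
An Ampèrian loop of radius r encloses a fraction (r/R)² of I_d. Then B·2πr = μ₀ I_d (r/R)², giving B = μ₀ I_d r/(2πR²) = 8.09×10^-10 T.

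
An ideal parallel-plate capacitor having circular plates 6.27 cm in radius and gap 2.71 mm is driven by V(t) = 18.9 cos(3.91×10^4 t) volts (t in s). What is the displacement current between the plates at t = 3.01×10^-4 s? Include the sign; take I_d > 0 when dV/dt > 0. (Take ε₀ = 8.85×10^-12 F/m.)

dV/dt = (18.9)(3.91×10^4)·−sin(11.7691) = 5.287×10^5 V/s.
I_d = C dV/dt with C = ε₀A/d = (8.85×10^-12)(0.01235)/(2.71×10^-3) = 4.033×10^-11 F, so I_d = (4.033×10^-11)(5.287×10^5) = 2.13×10^-5 A.

2.13×10^-5 A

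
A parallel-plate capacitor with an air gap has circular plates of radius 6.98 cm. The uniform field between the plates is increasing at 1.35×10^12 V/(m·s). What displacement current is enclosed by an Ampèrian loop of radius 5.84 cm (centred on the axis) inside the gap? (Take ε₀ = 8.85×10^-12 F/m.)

0.128 A

Total displacement current: I_d = ε₀(πR²)(dE/dt) = (8.85×10^-12)(0.01531)(1.35×10^12) = 0.1829 A.
Through an area πr² the displacement current is I_d·(πr²/πR²) = I_d (r/R)² = 0.128 A.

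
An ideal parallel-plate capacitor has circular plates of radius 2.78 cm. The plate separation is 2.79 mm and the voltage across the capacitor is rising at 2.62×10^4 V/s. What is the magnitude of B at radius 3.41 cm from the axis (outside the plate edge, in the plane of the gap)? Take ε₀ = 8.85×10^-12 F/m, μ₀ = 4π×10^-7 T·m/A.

1.18×10^-12 T

With E = V/d, dE/dt = 9.391×10^6 V/(m·s) and πR² = 2.428×10^-3 m², giving I_d = ε₀ πR² dE/dt = 2.018×10^-7 A.
For r ≥ R the full I_d is enclosed: B = μ₀ I_d/(2πr) = (4π×10^-7)(2.018×10^-7)/(2π·0.0341) = 1.18×10^-12 T.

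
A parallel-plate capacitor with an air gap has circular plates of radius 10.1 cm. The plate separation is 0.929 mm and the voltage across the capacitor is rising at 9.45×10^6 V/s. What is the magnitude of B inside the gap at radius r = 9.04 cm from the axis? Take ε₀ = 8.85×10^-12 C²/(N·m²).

With E = V/d, dE/dt = 1.017×10^10 V/(m·s) and πR² = 0.03205 m², giving I_d = ε₀ πR² dE/dt = 2.885×10^-3 A.
∮B·dl = μ₀ I_d,enc with I_d,enc = I_d r²/R² = 2.311×10^-3 A; so B = μ₀ I_d,enc/(2πr) = 5.11×10^-9 T.

5.11×10^-9 T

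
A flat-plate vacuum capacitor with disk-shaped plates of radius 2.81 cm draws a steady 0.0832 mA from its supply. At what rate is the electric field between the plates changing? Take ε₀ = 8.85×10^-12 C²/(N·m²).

Charge continuity gives I_d = I = 8.32×10^-5 A between the plates.
Since I_d = ε₀ A dE/dt, dE/dt = I_d/(ε₀A) = (8.32×10^-5)/((8.85×10^-12)(2.481×10^-3)) = 3.79×10^9 V/(m·s).

3.79×10^9 V/(m·s)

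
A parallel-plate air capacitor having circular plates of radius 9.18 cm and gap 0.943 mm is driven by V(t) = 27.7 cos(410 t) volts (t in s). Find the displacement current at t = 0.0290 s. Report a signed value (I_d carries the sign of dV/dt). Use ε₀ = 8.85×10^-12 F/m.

1.77×10^-6 A

C = ε₀A/d = (8.85×10^-12)(0.02647)/(9.43×10^-4) = 2.484×10^-10 F. dV/dt = V₀ω·−sin(ωt); at ωt = 11.89 rad this factor is 0.6260.
I_d = C dV/dt = (2.484×10^-10)(27.7)(410)(0.6260) = 1.77×10^-6 A.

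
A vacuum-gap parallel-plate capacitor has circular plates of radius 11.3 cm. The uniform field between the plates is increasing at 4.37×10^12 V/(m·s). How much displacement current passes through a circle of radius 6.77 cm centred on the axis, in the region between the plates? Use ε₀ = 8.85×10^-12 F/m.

I_d = ε₀ dΦ_E/dt = ε₀ πR² (dE/dt) = (8.85×10^-12)(0.04011)(4.37×10^12) = 1.551 A through the full plate area.
Since J_d is uniform, the enclosed fraction is (r/R)² = 0.3589, giving I_d,enc = 0.557 A.

0.557 A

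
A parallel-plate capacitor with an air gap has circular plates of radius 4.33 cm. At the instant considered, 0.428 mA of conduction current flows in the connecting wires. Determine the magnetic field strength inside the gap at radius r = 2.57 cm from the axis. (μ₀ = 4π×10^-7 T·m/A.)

1.17×10^-9 T

No conduction current crosses the gap, so I_d there equals the 4.28×10^-4 A in the leads.
An Ampèrian loop of radius r encloses a fraction (r/R)² of I_d. Then B·2πr = μ₀ I_d (r/R)², giving B = μ₀ I_d r/(2πR²) = 1.17×10^-9 T.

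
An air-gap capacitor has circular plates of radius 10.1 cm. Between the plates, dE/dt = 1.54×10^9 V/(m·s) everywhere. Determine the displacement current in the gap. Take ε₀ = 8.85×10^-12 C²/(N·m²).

I_d = ε₀ A (dE/dt) = (8.85×10^-12)(0.03205 m²)(1.54×10^9) = 4.37×10^-4 A.

4.37×10^-4 A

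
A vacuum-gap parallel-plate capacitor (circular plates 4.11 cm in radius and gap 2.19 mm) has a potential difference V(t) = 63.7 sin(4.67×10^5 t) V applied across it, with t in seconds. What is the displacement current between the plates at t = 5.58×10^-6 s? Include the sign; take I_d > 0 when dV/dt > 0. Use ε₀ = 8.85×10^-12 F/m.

C = ε₀A/d = (8.85×10^-12)(5.307×10^-3)/(2.19×10^-3) = 2.145×10^-11 F. dV/dt = V₀ω·cos(ωt); at ωt = 2.60586 rad this factor is -0.8599.
I_d = C dV/dt = (2.145×10^-11)(63.7)(4.67×10^5)(-0.8599) = -5.49×10^-4 A.

-5.49×10^-4 A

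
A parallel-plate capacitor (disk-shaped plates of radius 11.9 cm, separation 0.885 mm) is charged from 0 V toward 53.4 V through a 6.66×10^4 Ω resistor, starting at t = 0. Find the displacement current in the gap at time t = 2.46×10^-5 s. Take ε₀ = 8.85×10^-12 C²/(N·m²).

With C = ε₀A/d = (8.85×10^-12)(0.04449)/(8.85×10^-4) = 4.449×10^-10 F, the time constant is τ = RC = 2.963×10^-5 s, so t/τ = 0.8302 and e^(−t/τ) = 0.4360.
I_d = I_cond = (V₀/R) e^(−t/τ) = (8.018×10^-4)(0.4360) = 3.50×10^-4 A.

3.50×10^-4 A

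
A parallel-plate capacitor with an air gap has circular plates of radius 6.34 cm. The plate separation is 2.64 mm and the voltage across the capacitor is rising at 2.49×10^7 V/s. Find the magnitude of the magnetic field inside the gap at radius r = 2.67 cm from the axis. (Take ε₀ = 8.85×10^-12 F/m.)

1.40×10^-9 T

dE/dt = (dV/dt)/d = 9.432×10^9 V/(m·s); I_d = ε₀(πR²)(dE/dt) = (8.85×10^-12)(0.01263)(9.432×10^9) = 1.054×10^-3 A.
An Ampèrian loop of radius r encloses a fraction (r/R)² of I_d. Then B·2πr = μ₀ I_d (r/R)², giving B = μ₀ I_d r/(2πR²) = 1.40×10^-9 T.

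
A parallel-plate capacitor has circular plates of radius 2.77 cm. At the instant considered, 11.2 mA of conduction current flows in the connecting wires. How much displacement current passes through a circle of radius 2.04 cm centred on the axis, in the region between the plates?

No conduction current crosses the gap, so I_d there equals the 0.0112 A in the leads.
The field is uniform, so I_d,enc = I_d (r/R)² = (0.0112)(2.04/2.77)² = 6.07×10^-3 A.

6.07×10^-3 A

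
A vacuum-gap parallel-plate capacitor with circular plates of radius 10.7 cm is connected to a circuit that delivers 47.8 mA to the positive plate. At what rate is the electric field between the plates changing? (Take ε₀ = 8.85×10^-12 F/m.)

By continuity, I_d in the gap equals the 47.8 mA flowing in the wire.
Since I_d = ε₀ A dE/dt, dE/dt = I_d/(ε₀A) = (0.0478)/((8.85×10^-12)(0.03597)) = 1.50×10^11 V/(m·s).

1.50×10^11 V/(m·s)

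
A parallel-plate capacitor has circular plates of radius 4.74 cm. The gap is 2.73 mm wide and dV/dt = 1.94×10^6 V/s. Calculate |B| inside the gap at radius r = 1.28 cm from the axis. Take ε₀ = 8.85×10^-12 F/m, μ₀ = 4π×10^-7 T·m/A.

5.06×10^-11 T

dE/dt = (dV/dt)/d = 7.106×10^8 V/(m·s); I_d = ε₀(πR²)(dE/dt) = (8.85×10^-12)(7.058×10^-3)(7.106×10^8) = 4.439×10^-5 A.
∮B·dl = μ₀ I_d,enc with I_d,enc = I_d r²/R² = 3.237×10^-6 A; so B = μ₀ I_d,enc/(2πr) = 5.06×10^-11 T.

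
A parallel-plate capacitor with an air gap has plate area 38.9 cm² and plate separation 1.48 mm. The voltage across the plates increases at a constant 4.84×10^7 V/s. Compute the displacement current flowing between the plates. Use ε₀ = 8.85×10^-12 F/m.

The field between the plates is E = V/d, so dE/dt = (4.84×10^7)/(1.48×10^-3 m) = 3.270×10^10 V/(m·s).
I_d = ε₀ A (dE/dt) = (8.85×10^-12)(3.89×10^-3)(3.270×10^10) = 1.13×10^-3 A.

1.13×10^-3 A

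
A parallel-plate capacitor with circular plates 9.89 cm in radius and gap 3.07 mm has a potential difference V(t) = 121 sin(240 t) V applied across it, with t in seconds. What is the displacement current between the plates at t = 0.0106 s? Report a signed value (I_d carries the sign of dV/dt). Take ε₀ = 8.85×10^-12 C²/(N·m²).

C = ε₀A/d = (8.85×10^-12)(0.03073)/(3.07×10^-3) = 8.859×10^-11 F. dV/dt = V₀ω·cos(ωt); at ωt = 2.544 rad this factor is -0.8267.
I_d = C dV/dt = (8.859×10^-11)(121)(240)(-0.8267) = -2.13×10^-6 A.

-2.13×10^-6 A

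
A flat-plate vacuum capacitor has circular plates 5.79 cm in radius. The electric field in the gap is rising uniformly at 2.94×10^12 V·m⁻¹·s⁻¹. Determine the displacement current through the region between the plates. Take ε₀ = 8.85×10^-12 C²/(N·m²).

0.274 A

The displacement current is ε₀ times dΦ_E/dt = ε₀ A dE/dt = (8.85×10^-12)(0.01053)(2.94×10^12) = 0.274 A.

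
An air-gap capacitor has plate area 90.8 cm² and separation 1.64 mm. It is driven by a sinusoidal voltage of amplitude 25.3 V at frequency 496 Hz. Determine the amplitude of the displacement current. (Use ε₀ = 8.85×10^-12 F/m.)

3.86×10^-6 A

(dE/dt)_max = V₀ω/d = 4.807×10^7 V/(m·s); ω = 2πf = 3116 rad/s.
I_d,max = ε₀ A (dE/dt)_max = (8.85×10^-12)(9.08×10^-3)(4.807×10^7) = 3.86×10^-6 A.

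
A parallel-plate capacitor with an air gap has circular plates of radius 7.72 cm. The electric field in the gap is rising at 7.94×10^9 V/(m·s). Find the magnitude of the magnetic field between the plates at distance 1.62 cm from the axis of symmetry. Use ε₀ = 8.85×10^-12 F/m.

7.15×10^-10 T

Through the whole plate area (πR² = 0.01872 m²), I_d = ε₀ πR² dE/dt = 1.315×10^-3 A.
An Ampèrian loop of radius r encloses a fraction (r/R)² of I_d. Then B·2πr = μ₀ I_d (r/R)², giving B = μ₀ I_d r/(2πR²) = 7.15×10^-10 T.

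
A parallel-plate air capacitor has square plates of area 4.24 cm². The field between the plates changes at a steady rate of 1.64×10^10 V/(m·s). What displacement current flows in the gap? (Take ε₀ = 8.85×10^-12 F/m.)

With a uniform field, Φ_E = EA, so I_d = ε₀ A dE/dt = 6.15×10^-5 A.

6.15×10^-5 A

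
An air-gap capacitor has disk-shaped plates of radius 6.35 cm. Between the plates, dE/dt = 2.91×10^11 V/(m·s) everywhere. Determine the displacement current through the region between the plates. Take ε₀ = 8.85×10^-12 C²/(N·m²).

I_d = ε₀ A (dE/dt) = (8.85×10^-12)(0.01267 m²)(2.91×10^11) = 0.0326 A.

0.0326 A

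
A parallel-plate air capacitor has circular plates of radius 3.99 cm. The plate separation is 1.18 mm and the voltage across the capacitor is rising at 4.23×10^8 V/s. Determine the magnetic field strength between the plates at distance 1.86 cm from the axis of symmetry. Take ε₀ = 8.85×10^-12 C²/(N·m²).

3.71×10^-8 T

With E = V/d, dE/dt = 3.585×10^11 V/(m·s) and πR² = 5.001×10^-3 m², giving I_d = ε₀ πR² dE/dt = 0.01587 A.
For r < R the Ampère–Maxwell law gives B(2πr) = μ₀ I_d (r²/R²), so B = μ₀ I_d r/(2πR²) = (4π×10^-7)(0.01587)(0.0186)/(2π·0.0399²) = 3.71×10^-8 T.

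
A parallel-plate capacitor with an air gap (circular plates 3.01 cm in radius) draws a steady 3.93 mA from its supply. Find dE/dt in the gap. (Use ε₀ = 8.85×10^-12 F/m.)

Charge continuity gives I_d = I = 3.93×10^-3 A between the plates.
Then dE/dt = I_d/(ε₀A) = 1.56×10^11 V/(m·s).

1.56×10^11 V/(m·s)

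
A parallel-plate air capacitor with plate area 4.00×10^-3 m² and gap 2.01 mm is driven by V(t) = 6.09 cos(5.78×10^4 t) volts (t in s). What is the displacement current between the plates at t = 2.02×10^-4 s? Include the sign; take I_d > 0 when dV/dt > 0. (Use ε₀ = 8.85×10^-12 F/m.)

dE/dt = (V₀ω/d)·−sin(ωt) with ωt = 11.6756 rad: (6.09)(5.78×10^4)(0.7776)/(2.01×10^-3) = 1.362×10^8 V/(m·s).
I_d = ε₀ A dE/dt = (8.85×10^-12)(4.00×10^-3)(1.362×10^8) = 4.82×10^-6 A.

4.82×10^-6 A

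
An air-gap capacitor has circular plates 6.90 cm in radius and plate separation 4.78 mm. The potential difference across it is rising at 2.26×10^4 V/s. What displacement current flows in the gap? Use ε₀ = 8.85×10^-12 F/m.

6.26×10^-7 A

E = V/d so dE/dt = (dV/dt)/d = 4.728×10^6 V/(m·s), and I_d = ε₀ A dE/dt = (8.85×10^-12)(0.01496)(4.728×10^6) = 6.26×10^-7 A.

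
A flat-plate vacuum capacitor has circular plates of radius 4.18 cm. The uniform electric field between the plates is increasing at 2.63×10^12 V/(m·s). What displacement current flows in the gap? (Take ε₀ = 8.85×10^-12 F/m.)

0.128 A

With a uniform field, Φ_E = EA, so I_d = ε₀ A dE/dt = 0.128 A.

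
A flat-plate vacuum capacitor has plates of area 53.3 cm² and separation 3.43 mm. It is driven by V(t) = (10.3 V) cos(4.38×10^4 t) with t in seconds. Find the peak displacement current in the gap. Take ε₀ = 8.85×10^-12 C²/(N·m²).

(dE/dt)_max = V₀ω/d = 1.315×10^8 V/(m·s); ω = 4.38×10^4 rad/s.
I_d,max = ε₀ A (dE/dt)_max = (8.85×10^-12)(5.33×10^-3)(1.315×10^8) = 6.20×10^-6 A.

6.20×10^-6 A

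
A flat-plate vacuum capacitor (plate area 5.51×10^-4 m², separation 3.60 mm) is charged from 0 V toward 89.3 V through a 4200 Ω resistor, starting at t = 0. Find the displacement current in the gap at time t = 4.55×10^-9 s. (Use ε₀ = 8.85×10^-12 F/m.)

C = ε₀A/d = (8.85×10^-12)(5.51×10^-4)/(3.60×10^-3) = 1.355×10^-12 F, so τ = RC = 5.691×10^-9 s.
The conduction current is I(t) = (V₀/R) e^(−t/τ), and the displacement current between the plates equals it.
t/τ = 0.7995; I_d = (89.3/4200) · e^(−0.7995) = (0.02126)(0.4496) = 9.56×10^-3 A.

9.56×10^-3 A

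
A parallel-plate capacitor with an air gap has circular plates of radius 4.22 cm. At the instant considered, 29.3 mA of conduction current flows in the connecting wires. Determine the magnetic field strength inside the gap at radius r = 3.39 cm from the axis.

Between the plates the displacement current equals the wire current: I_d = 29.3 mA = 0.0293 A.
∮B·dl = μ₀ I_d,enc with I_d,enc = I_d r²/R² = 0.01891 A; so B = μ₀ I_d,enc/(2πr) = 1.12×10^-7 T.

1.12×10^-7 T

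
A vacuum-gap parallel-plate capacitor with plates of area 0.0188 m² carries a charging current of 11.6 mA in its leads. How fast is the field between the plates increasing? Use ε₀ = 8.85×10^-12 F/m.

The displacement current between the plates equals the conduction current, I_d = 11.6 mA.
Inverting I_d = ε₀ A dE/dt gives dE/dt = 0.0116 / (8.85×10^-12 · 0.0188) = 6.97×10^10 V/(m·s).

6.97×10^10 V/(m·s)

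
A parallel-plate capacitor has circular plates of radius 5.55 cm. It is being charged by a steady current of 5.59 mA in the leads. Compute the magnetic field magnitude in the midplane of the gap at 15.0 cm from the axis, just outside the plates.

No conduction current crosses the gap, so I_d there equals the 5.59×10^-3 A in the leads.
For r ≥ R the full I_d is enclosed: B = μ₀ I_d/(2πr) = (4π×10^-7)(5.59×10^-3)/(2π·0.150) = 7.45×10^-9 T.

7.45×10^-9 T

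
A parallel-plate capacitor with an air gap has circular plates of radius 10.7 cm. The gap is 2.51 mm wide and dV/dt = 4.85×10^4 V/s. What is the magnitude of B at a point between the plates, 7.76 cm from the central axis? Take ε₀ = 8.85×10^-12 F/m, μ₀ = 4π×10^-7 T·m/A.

I_d = C dV/dt with C = ε₀πR²/d = 1.268×10^-10 F, so I_d = (1.268×10^-10)(4.85×10^4) = 6.150×10^-6 A.
For r < R the Ampère–Maxwell law gives B(2πr) = μ₀ I_d (r²/R²), so B = μ₀ I_d r/(2πR²) = (4π×10^-7)(6.150×10^-6)(0.0776)/(2π·0.107²) = 8.34×10^-12 T.

8.34×10^-12 T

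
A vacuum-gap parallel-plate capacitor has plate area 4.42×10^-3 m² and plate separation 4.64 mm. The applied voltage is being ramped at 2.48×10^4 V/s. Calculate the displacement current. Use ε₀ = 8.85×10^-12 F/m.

2.09×10^-7 A

C = ε₀A/d = (8.85×10^-12)(4.42×10^-3)/(4.64×10^-3) = 8.430×10^-12 F.
I_d = C dV/dt = (8.430×10^-12)(2.48×10^4) = 2.09×10^-7 A.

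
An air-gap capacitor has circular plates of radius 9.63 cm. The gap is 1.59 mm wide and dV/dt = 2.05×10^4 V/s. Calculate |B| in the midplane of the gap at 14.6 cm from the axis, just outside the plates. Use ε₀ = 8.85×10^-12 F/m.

4.55×10^-12 T

dE/dt = (dV/dt)/d = 1.289×10^7 V/(m·s); I_d = ε₀(πR²)(dE/dt) = (8.85×10^-12)(0.02913)(1.289×10^7) = 3.323×10^-6 A.
With r > R the enclosed displacement current is the full I_d; B = μ₀ I_d / (2πr) = 4.55×10^-12 T.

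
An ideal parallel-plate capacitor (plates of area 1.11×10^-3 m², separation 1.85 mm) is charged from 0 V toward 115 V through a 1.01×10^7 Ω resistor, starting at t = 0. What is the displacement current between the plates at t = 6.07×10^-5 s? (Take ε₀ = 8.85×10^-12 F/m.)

3.67×10^-6 A

With C = ε₀A/d = (8.85×10^-12)(1.11×10^-3)/(1.85×10^-3) = 5.310×10^-12 F, the time constant is τ = RC = 5.363×10^-5 s, so t/τ = 1.132 and e^(−t/τ) = 0.3224.
I_d = I_cond = (V₀/R) e^(−t/τ) = (1.139×10^-5)(0.3224) = 3.67×10^-6 A.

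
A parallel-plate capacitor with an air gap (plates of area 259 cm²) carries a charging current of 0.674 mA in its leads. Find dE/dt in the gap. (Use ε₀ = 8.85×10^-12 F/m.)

2.94×10^9 V/(m·s)

By continuity, I_d in the gap equals the 0.674 mA flowing in the wire.
Inverting I_d = ε₀ A dE/dt gives dE/dt = 6.74×10^-4 / (8.85×10^-12 · 0.0259) = 2.94×10^9 V/(m·s).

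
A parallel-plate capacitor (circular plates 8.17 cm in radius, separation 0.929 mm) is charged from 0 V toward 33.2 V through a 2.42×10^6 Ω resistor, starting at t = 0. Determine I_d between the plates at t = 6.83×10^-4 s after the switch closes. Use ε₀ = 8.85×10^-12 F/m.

3.34×10^-6 A

C = ε₀A/d = (8.85×10^-12)(0.02097)/(9.29×10^-4) = 1.998×10^-10 F, so τ = RC = 4.835×10^-4 s.
The conduction current is I(t) = (V₀/R) e^(−t/τ), and the displacement current between the plates equals it.
t/τ = 1.413; I_d = (33.2/2.42×10^6) · e^(−1.413) = (1.372×10^-5)(0.2434) = 3.34×10^-6 A.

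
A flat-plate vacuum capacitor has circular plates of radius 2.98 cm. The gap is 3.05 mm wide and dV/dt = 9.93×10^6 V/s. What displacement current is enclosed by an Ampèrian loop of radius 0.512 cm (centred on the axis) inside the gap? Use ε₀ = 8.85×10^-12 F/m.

2.37×10^-6 A

With E = V/d, dE/dt = 3.256×10^9 V/(m·s) and πR² = 2.790×10^-3 m², giving I_d = ε₀ πR² dE/dt = 8.040×10^-5 A.
Through an area πr² the displacement current is I_d·(πr²/πR²) = I_d (r/R)² = 2.37×10^-6 A.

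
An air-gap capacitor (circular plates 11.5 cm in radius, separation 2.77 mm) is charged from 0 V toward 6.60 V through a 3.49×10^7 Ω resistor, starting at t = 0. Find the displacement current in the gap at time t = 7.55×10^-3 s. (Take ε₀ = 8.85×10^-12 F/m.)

3.71×10^-8 A

C = ε₀A/d = (8.85×10^-12)(0.04155)/(2.77×10^-3) = 1.328×10^-10 F and τ = RC = 4.635×10^-3 s. I_d in the gap equals the RC charging current.
I_d(t) = (V₀/R) e^(−t/τ) = 1.891×10^-7 · e^(−1.629) = 3.71×10^-8 A.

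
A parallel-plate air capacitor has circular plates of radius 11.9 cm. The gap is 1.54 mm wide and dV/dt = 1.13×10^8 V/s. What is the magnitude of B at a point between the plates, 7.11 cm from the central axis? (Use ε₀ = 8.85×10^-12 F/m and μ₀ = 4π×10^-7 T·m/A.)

dE/dt = (dV/dt)/d = 7.338×10^10 V/(m·s); I_d = ε₀(πR²)(dE/dt) = (8.85×10^-12)(0.04449)(7.338×10^10) = 0.02889 A.
An Ampèrian loop of radius r encloses a fraction (r/R)² of I_d. Then B·2πr = μ₀ I_d (r/R)², giving B = μ₀ I_d r/(2πR²) = 2.90×10^-8 T.

2.90×10^-8 T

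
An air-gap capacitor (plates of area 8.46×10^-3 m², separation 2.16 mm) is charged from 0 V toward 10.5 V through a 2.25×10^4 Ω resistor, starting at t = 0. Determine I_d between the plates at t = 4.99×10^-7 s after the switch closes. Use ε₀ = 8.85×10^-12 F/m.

2.46×10^-4 A

With C = ε₀A/d = (8.85×10^-12)(8.46×10^-3)/(2.16×10^-3) = 3.466×10^-11 F, the time constant is τ = RC = 7.799×10^-7 s, so t/τ = 0.6398 and e^(−t/τ) = 0.5274.
I_d = I_cond = (V₀/R) e^(−t/τ) = (4.667×10^-4)(0.5274) = 2.46×10^-4 A.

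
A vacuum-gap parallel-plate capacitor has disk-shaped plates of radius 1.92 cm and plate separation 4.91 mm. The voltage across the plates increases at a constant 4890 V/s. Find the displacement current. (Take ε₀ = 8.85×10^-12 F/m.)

E = V/d so dE/dt = (dV/dt)/d = 9.959×10^5 V/(m·s), and I_d = ε₀ A dE/dt = (8.85×10^-12)(1.158×10^-3)(9.959×10^5) = 1.02×10^-8 A.

1.02×10^-8 A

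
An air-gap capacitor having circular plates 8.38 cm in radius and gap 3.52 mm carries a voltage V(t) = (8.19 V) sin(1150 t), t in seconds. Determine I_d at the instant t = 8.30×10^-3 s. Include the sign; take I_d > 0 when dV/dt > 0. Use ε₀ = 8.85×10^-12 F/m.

-5.19×10^-7 A

dV/dt = (8.19)(1150)·cos(9.545) = -9351 V/s.
I_d = C dV/dt with C = ε₀A/d = (8.85×10^-12)(0.02206)/(3.52×10^-3) = 5.546×10^-11 F, so I_d = (5.546×10^-11)(-9351) = -5.19×10^-7 A.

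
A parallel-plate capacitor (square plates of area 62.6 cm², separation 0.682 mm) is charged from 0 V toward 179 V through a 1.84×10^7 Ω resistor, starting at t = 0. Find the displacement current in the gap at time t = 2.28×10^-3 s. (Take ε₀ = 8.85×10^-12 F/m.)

2.12×10^-6 A

With C = ε₀A/d = (8.85×10^-12)(6.26×10^-3)/(6.82×10^-4) = 8.123×10^-11 F, the time constant is τ = RC = 1.495×10^-3 s, so t/τ = 1.525 and e^(−t/τ) = 0.2176.
I_d = I_cond = (V₀/R) e^(−t/τ) = (9.728×10^-6)(0.2176) = 2.12×10^-6 A.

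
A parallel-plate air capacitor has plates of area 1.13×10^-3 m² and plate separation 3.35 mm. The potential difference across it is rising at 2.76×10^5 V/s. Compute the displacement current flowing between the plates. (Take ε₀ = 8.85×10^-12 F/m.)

The displacement current equals the charging current C dV/dt. With C = ε₀A/d = (8.85×10^-12)(1.13×10^-3)/(3.35×10^-3) = 2.985×10^-12 F, I_d = (2.985×10^-12)(2.76×10^5) = 8.24×10^-7 A.

8.24×10^-7 A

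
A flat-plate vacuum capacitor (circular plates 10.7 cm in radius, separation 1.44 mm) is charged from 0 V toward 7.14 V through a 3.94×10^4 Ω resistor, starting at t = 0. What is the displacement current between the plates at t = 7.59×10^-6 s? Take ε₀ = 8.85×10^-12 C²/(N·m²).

7.58×10^-5 A

With C = ε₀A/d = (8.85×10^-12)(0.03597)/(1.44×10^-3) = 2.211×10^-10 F, the time constant is τ = RC = 8.711×10^-6 s, so t/τ = 0.8713 and e^(−t/τ) = 0.4184.
I_d = I_cond = (V₀/R) e^(−t/τ) = (1.812×10^-4)(0.4184) = 7.58×10^-5 A.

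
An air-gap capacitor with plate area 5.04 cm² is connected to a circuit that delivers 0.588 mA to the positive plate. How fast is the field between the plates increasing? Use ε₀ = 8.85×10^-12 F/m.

1.32×10^11 V/(m·s)

The displacement current between the plates equals the conduction current, I_d = 0.588 mA.
Since I_d = ε₀ A dE/dt, dE/dt = I_d/(ε₀A) = (5.88×10^-4)/((8.85×10^-12)(5.04×10^-4)) = 1.32×10^11 V/(m·s).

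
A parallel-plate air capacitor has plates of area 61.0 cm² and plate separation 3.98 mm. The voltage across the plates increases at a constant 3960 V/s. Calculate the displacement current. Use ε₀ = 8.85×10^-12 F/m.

The displacement current equals the charging current C dV/dt. With C = ε₀A/d = (8.85×10^-12)(6.10×10^-3)/(3.98×10^-3) = 1.356×10^-11 F, I_d = (1.356×10^-11)(3960) = 5.37×10^-8 A.

5.37×10^-8 A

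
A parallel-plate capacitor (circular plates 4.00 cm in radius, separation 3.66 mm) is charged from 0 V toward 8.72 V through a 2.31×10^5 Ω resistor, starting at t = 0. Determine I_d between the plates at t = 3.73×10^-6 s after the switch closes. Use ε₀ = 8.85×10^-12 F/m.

C = ε₀A/d = (8.85×10^-12)(5.027×10^-3)/(3.66×10^-3) = 1.216×10^-11 F and τ = RC = 2.809×10^-6 s. I_d in the gap equals the RC charging current.
I_d(t) = (V₀/R) e^(−t/τ) = 3.775×10^-5 · e^(−1.328) = 1.00×10^-5 A.

1.00×10^-5 A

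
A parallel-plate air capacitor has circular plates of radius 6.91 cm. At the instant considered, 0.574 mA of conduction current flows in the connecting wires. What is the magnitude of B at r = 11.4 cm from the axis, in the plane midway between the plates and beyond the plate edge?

By continuity the displacement current in the gap matches the conduction current: I_d = 5.74×10^-4 A.
For r ≥ R the full I_d is enclosed: B = μ₀ I_d/(2πr) = (4π×10^-7)(5.74×10^-4)/(2π·0.114) = 1.01×10^-9 T.

1.01×10^-9 T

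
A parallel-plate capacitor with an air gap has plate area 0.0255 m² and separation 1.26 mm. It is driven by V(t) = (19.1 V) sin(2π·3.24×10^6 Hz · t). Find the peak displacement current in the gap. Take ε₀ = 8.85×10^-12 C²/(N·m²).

C = ε₀A/d = (8.85×10^-12)(0.0255)/(1.26×10^-3) = 1.791×10^-10 F; ω = 2πf = 2.036×10^7 rad/s.
I_d = C dV/dt, so |I_d|_max = C V₀ ω = (1.791×10^-10)(19.1)(2.036×10^7) = 0.0696 A.

0.0696 A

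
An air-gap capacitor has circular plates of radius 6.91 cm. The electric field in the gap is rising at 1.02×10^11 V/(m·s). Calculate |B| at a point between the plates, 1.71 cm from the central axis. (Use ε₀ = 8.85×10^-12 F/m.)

9.70×10^-9 T

Total displacement current: I_d = ε₀(πR²)(dE/dt) = (8.85×10^-12)(0.01500)(1.02×10^11) = 0.01354 A.
∮B·dl = μ₀ I_d,enc with I_d,enc = I_d r²/R² = 8.292×10^-4 A; so B = μ₀ I_d,enc/(2πr) = 9.70×10^-9 T.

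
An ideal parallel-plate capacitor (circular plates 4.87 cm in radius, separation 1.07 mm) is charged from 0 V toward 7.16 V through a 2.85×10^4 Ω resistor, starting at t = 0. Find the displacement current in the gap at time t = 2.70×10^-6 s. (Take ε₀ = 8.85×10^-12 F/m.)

C = ε₀A/d = (8.85×10^-12)(7.451×10^-3)/(1.07×10^-3) = 6.163×10^-11 F and τ = RC = 1.756×10^-6 s. I_d in the gap equals the RC charging current.
I_d(t) = (V₀/R) e^(−t/τ) = 2.512×10^-4 · e^(−1.538) = 5.40×10^-5 A.

5.40×10^-5 A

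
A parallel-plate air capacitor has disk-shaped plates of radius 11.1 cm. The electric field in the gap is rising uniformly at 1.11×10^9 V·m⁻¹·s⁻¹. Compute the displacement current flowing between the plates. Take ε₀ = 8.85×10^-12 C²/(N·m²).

With a uniform field, Φ_E = EA, so I_d = ε₀ A dE/dt = 3.80×10^-4 A.

3.80×10^-4 A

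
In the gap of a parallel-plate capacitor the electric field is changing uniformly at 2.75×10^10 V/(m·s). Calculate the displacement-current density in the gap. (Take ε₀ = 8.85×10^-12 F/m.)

J_d = ε₀ dE/dt = (8.85×10^-12)(2.75×10^10) = 0.243 A/m².

0.243 A/m²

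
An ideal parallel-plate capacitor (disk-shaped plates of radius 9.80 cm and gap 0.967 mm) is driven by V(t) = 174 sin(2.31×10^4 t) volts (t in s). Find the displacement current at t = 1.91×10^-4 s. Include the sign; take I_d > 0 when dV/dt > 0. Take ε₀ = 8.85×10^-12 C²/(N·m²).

dV/dt = (174)(2.31×10^4)·cos(4.4121) = -1.189×10^6 V/s.
I_d = C dV/dt with C = ε₀A/d = (8.85×10^-12)(0.03017)/(9.67×10^-4) = 2.761×10^-10 F, so I_d = (2.761×10^-10)(-1.189×10^6) = -3.28×10^-4 A.

-3.28×10^-4 A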